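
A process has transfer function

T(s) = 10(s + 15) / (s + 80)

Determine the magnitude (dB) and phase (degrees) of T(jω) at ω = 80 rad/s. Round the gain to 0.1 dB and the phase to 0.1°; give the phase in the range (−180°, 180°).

17.1 dB, 34.4°

At s = jω = j80:
zero (s+15): 15 + j80 → |·| = √(15²+80²) = √6625 ≈ 81.394, ∠ = arctan(80/15) ≈ 79.38°
pole (s+80): 80 + j80 → |·| = √(80²+80²) = √12800 ≈ 113.14, ∠ = arctan(80/80) ≈ 45.00°
|T| = 10 · 81.394 / 113.14 ≈ 7.1941
Gain = 20 log₁₀(7.1941) ≈ 17.14 dB
∠T = 79.38° − 45.00° = 34.38°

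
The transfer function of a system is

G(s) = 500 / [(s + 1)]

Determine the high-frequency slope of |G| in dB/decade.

Each pole contributes −20 dB/decade at high frequency; each zero contributes +20 dB/decade.
Net: 0 zero(s) − 1 pole(s) → -20 dB/decade.

-20 dB/decade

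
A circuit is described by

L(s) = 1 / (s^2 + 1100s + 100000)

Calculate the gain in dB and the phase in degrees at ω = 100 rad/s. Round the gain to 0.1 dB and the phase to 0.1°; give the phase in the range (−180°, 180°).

-103.1 dB, -50.7°

Substitute s = j100:
Numerator: 1 = 1 + j0
Denominator: (j100)^2 + 1100(j100) + 100000 = 90000 + j110000
|N| = √(1² + 0²) ≈ 1, ∠N ≈ 0.00°
|D| = √(90000² + 110000²) ≈ 1.4213e+05, ∠D ≈ 50.71°
|L| = 1 / 1.4213e+05 ≈ 7.0358e-06
Gain = 20 log₁₀(7.0358e-06) ≈ -103.05 dB
∠L = 0.00° − 50.71° = -50.71°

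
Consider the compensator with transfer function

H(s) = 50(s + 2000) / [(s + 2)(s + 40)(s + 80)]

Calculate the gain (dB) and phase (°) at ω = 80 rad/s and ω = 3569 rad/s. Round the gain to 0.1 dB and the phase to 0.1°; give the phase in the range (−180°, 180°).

ω = 80: -18.2 dB, 165.3°; ω = 3569: -106.9 dB, 152.7°

At s = jω = j80:
zero (s+2000): 2000 + j80 → |·| = √(2000²+80²) = √4006400 ≈ 2001.6, ∠ = arctan(80/2000) ≈ 2.29°
pole (s+2): 2 + j80 → |·| = √(2²+80²) = √6404 ≈ 80.025, ∠ = arctan(80/2) ≈ 88.57°
pole (s+40): 40 + j80 → |·| = √(40²+80²) = √8000 ≈ 89.443, ∠ = arctan(80/40) ≈ 63.43°
pole (s+80): 80 + j80 → |·| = √(80²+80²) = √12800 ≈ 113.14, ∠ = arctan(80/80) ≈ 45.00°
|H| = 50 · 2001.6 / 8.0982e+05 ≈ 0.12358
Gain = 20 log₁₀(0.12358) ≈ -18.16 dB
∠H = 2.29° − 197.00° = -194.71° ≡ 165.29° (principal value)

At s = jω = j3569:
zero (s+2000): 2000 + j3569 → |·| = √(2000²+3569²) = √16737761 ≈ 4091.2, ∠ = arctan(3569/2000) ≈ 60.73°
pole (s+2): 2 + j3569 → |·| = √(2²+3569²) = √12737765 ≈ 3569, ∠ = arctan(3569/2) ≈ 89.97°
pole (s+40): 40 + j3569 → |·| = √(40²+3569²) = √12739361 ≈ 3569.2, ∠ = arctan(3569/40) ≈ 89.36°
pole (s+80): 80 + j3569 → |·| = √(80²+3569²) = √12744161 ≈ 3569.9, ∠ = arctan(3569/80) ≈ 88.72°
|H| = 50 · 4091.2 / 4.5475e+10 ≈ 4.4983e-06
Gain = 20 log₁₀(4.4983e-06) ≈ -106.94 dB
∠H = 60.73° − 268.05° = -207.32° ≡ 152.68° (principal value)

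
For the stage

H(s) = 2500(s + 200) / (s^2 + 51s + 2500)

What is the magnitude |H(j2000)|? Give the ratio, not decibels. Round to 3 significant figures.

1.26

At s = jω = j2000:
zero (s+200): 200 + j2000 → |·| = √(200²+2000²) = √4040000 ≈ 2010, ∠ = arctan(2000/200) ≈ 84.29°
quadratic: (j2000)² + 51·j2000 + 2500 = -3997500 + j102000 → |·| ≈ 3.9988e+06, ∠ ≈ 178.54°
|H| = 2500 · 2010 / 3.9988e+06 ≈ 1.2566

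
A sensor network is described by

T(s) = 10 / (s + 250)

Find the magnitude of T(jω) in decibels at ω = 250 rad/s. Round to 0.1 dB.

-31.0 dB

At s = jω = j250:
pole (s+250): 250 + j250 → |·| = √(250²+250²) = √125000 ≈ 353.55, ∠ = arctan(250/250) ≈ 45.00°
|T| = 10 / 353.55 ≈ 0.028285
Gain = 20 log₁₀(0.028285) ≈ -30.97 dB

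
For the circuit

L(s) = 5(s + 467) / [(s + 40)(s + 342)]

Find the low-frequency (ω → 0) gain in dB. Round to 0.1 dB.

L(0) = 5·467 / (40·342) ≈ 0.17069
20 log₁₀(0.17069) ≈ -15.36 dB

-15.4 dB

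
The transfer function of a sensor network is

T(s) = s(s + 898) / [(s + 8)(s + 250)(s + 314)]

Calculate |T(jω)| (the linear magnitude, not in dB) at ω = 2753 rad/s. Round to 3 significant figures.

At s = jω = j2753:
zero (s+898): 898 + j2753 → |·| = √(898²+2753²) = √8385413 ≈ 2895.8, ∠ = arctan(2753/898) ≈ 71.93°
zero at origin: s = j2753 → |·| = 2753, ∠ = 90.00°
pole (s+8): 8 + j2753 → |·| = √(8²+2753²) = √7579073 ≈ 2753, ∠ = arctan(2753/8) ≈ 89.83°
pole (s+250): 250 + j2753 → |·| = √(250²+2753²) = √7641509 ≈ 2764.3, ∠ = arctan(2753/250) ≈ 84.81°
pole (s+314): 314 + j2753 → |·| = √(314²+2753²) = √7677605 ≈ 2770.8, ∠ = arctan(2753/314) ≈ 83.49°
|T| = 1 · 7.9721e+06 / 2.1086e+10 ≈ 0.00037808

0.000378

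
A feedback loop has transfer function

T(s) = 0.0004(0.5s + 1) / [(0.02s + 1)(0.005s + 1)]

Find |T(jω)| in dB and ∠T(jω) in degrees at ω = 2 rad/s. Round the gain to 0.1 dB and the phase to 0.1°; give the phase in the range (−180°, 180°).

-65.0 dB, 42.1°

At ω = 2 rad/s:
zero (1 + j2·0.5) = 1 + j1 → |·| ≈ 1.4142, ∠ ≈ 45.00°
pole (1 + j2·0.02) = 1 + j0.04 → |·| ≈ 1.0008, ∠ ≈ 2.29°
pole (1 + j2·0.005) = 1 + j0.01 → |·| ≈ 1, ∠ ≈ 0.57°
|T| = 0.0004 · 1.4142 / (1.0008 · 1) ≈ 0.00056523
Gain = 20 log₁₀(0.00056523) ≈ -64.96 dB
∠T = (45.00°) − (2.29° + 0.57°) = 42.14°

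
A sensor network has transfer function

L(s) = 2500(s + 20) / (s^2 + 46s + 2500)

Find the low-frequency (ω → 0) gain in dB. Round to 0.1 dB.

L(0) = 2500·20 / 2500 = 20
20 log₁₀(20) ≈ 26.02 dB

26.0 dB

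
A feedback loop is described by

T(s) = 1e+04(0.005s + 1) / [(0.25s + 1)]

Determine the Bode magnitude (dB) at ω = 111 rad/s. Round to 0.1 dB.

52.3 dB

At ω = 111 rad/s:
zero (1 + j111·0.005) = 1 + j0.555 → |·| ≈ 1.1437, ∠ ≈ 29.03°
pole (1 + j111·0.25) = 1 + j27.75 → |·| ≈ 27.768, ∠ ≈ 87.94°
|T| = 1e+04 · 1.1437 / (27.768) ≈ 411.88
Gain = 20 log₁₀(411.88) ≈ 52.30 dB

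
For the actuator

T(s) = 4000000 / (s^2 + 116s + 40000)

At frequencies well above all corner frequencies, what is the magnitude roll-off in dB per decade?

-40 dB/decade

Each pole contributes −20 dB/decade at high frequency; each zero contributes +20 dB/decade.
Net: 0 zero(s) − 2 pole(s) → -40 dB/decade.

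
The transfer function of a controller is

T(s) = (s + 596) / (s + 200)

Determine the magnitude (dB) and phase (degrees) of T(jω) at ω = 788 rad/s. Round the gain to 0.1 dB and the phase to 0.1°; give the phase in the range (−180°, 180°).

At s = jω = j788:
zero (s+596): 596 + j788 → |·| = √(596²+788²) = √976160 ≈ 988.01, ∠ = arctan(788/596) ≈ 52.90°
pole (s+200): 200 + j788 → |·| = √(200²+788²) = √660944 ≈ 812.98, ∠ = arctan(788/200) ≈ 75.76°
|T| = 1 · 988.01 / 812.98 ≈ 1.2153
Gain = 20 log₁₀(1.2153) ≈ 1.69 dB
∠T = 52.90° − 75.76° = -22.86°

1.7 dB, -22.9°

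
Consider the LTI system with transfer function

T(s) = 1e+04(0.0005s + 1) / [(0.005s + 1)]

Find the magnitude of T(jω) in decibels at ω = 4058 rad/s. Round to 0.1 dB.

At ω = 4058 rad/s:
zero (1 + j4058·0.0005) = 1 + j2.029 → |·| ≈ 2.262, ∠ ≈ 63.76°
pole (1 + j4058·0.005) = 1 + j20.29 → |·| ≈ 20.315, ∠ ≈ 87.18°
|T| = 1e+04 · 2.262 / (20.315) ≈ 1113.5
Gain = 20 log₁₀(1113.5) ≈ 60.93 dB

60.9 dB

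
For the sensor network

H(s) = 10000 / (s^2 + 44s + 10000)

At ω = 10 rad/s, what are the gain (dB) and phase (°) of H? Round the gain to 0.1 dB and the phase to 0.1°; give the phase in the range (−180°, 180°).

0.1 dB, -2.5°

At s = jω = j10:
quadratic: (j10)² + 44·j10 + 10000 = 9900 + j440 → |·| ≈ 9909.8, ∠ ≈ 2.54°
|H| = 10000 / 9909.8 ≈ 1.0091
Gain = 20 log₁₀(1.0091) ≈ 0.08 dB
∠H = 0.00° − 2.54° = -2.54°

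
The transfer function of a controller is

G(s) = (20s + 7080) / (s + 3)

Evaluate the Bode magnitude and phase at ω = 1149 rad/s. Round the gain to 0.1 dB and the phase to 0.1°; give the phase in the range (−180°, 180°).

26.4 dB, -17.0°

Substitute s = j1149:
Numerator: 20(j1149) + 7080 = 7080 + j22980
Denominator: (j1149) + 3 = 3 + j1149
|N| = √(7080² + 22980²) ≈ 24046, ∠N ≈ 72.88°
|D| = √(3² + 1149²) ≈ 1149, ∠D ≈ 89.85°
|G| = 24046 / 1149 ≈ 20.928
Gain = 20 log₁₀(20.928) ≈ 26.41 dB
∠G = 72.88° − 89.85° = -16.97°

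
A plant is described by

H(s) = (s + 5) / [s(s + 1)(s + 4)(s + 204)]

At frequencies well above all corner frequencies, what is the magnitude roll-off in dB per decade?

Each pole contributes −20 dB/decade at high frequency; each zero contributes +20 dB/decade.
Net: 1 zero(s) − 4 pole(s) → -60 dB/decade.

-60 dB/decade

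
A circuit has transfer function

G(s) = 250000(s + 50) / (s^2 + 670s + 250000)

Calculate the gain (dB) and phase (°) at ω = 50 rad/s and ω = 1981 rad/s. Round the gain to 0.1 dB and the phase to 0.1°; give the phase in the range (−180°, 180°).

At s = jω = j50:
zero (s+50): 50 + j50 → |·| = √(50²+50²) = √5000 ≈ 70.711, ∠ = arctan(50/50) ≈ 45.00°
quadratic: (j50)² + 670·j50 + 250000 = 247500 + j33500 → |·| ≈ 2.4976e+05, ∠ ≈ 7.71°
|G| = 250000 · 70.711 / 2.4976e+05 ≈ 70.779
Gain = 20 log₁₀(70.779) ≈ 37.00 dB
∠G = 45.00° − 7.71° = 37.29°

At s = jω = j1981:
zero (s+50): 50 + j1981 → |·| = √(50²+1981²) = √3926861 ≈ 1981.6, ∠ = arctan(1981/50) ≈ 88.55°
quadratic: (j1981)² + 670·j1981 + 250000 = -3674361 + j1327270 → |·| ≈ 3.9067e+06, ∠ ≈ 160.14°
|G| = 250000 · 1981.6 / 3.9067e+06 ≈ 126.81
Gain = 20 log₁₀(126.81) ≈ 42.06 dB
∠G = 88.55° − 160.14° = -71.59°

ω = 50: 37.0 dB, 37.3°; ω = 1981: 42.1 dB, -71.6°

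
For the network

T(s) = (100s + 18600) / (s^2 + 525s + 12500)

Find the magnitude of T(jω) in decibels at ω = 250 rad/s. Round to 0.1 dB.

Substitute s = j250:
Numerator: 100(j250) + 18600 = 18600 + j25000
Denominator: (j250)^2 + 525(j250) + 12500 = -50000 + j131250
|N| = √(18600² + 25000²) ≈ 31160, ∠N ≈ 53.35°
|D| = √(50000² + 131250²) ≈ 1.4045e+05, ∠D ≈ 110.85°
|T| = 31160 / 1.4045e+05 ≈ 0.22186
Gain = 20 log₁₀(0.22186) ≈ -13.08 dB

-13.1 dB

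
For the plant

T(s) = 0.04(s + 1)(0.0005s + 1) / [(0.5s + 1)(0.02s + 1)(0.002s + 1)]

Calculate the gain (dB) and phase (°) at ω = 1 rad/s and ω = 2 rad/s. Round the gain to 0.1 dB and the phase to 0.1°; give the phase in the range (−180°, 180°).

ω = 1: -25.9 dB, 17.2°; ω = 2: -24.0 dB, 16.0°

At ω = 1 rad/s:
zero (1 + j1·1) = 1 + j1 → |·| ≈ 1.4142, ∠ ≈ 45.00°
zero (1 + j1·0.0005) = 1 + j0.0005 → |·| ≈ 1, ∠ ≈ 0.03°
pole (1 + j1·0.5) = 1 + j0.5 → |·| ≈ 1.118, ∠ ≈ 26.57°
pole (1 + j1·0.02) = 1 + j0.02 → |·| ≈ 1.0002, ∠ ≈ 1.15°
pole (1 + j1·0.002) = 1 + j0.002 → |·| ≈ 1, ∠ ≈ 0.11°
|T| = 0.04 · 1.4142 · 1 / (1.118 · 1.0002 · 1) ≈ 0.050587
Gain = 20 log₁₀(0.050587) ≈ -25.92 dB
∠T = (45.00° + 0.03°) − (26.57° + 1.15° + 0.11°) = 17.20°

At ω = 2 rad/s:
zero (1 + j2·1) = 1 + j2 → |·| ≈ 2.2361, ∠ ≈ 63.43°
zero (1 + j2·0.0005) = 1 + j0.001 → |·| ≈ 1, ∠ ≈ 0.06°
pole (1 + j2·0.5) = 1 + j1 → |·| ≈ 1.4142, ∠ ≈ 45.00°
pole (1 + j2·0.02) = 1 + j0.04 → |·| ≈ 1.0008, ∠ ≈ 2.29°
pole (1 + j2·0.002) = 1 + j0.004 → |·| ≈ 1, ∠ ≈ 0.23°
|T| = 0.04 · 2.2361 · 1 / (1.4142 · 1.0008 · 1) ≈ 0.063197
Gain = 20 log₁₀(0.063197) ≈ -23.99 dB
∠T = (63.43° + 0.06°) − (45.00° + 2.29° + 0.23°) = 15.97°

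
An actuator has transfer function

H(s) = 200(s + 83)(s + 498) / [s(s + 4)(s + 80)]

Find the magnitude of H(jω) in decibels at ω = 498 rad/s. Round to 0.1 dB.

-4.9 dB

At s = jω = j498:
zero (s+83): 83 + j498 → |·| = √(83²+498²) = √254893 ≈ 504.87, ∠ = arctan(498/83) ≈ 80.54°
zero (s+498): 498 + j498 → |·| = √(498²+498²) = √496008 ≈ 704.28, ∠ = arctan(498/498) ≈ 45.00°
pole (s+4): 4 + j498 → |·| = √(4²+498²) = √248020 ≈ 498.02, ∠ = arctan(498/4) ≈ 89.54°
pole (s+80): 80 + j498 → |·| = √(80²+498²) = √254404 ≈ 504.38, ∠ = arctan(498/80) ≈ 80.87°
pole at origin: |s| = 498, ∠ = 90.00° (in denominator)
|H| = 200 · 3.5557e+05 / 1.2509e+08 ≈ 0.5685
Gain = 20 log₁₀(0.5685) ≈ -4.91 dB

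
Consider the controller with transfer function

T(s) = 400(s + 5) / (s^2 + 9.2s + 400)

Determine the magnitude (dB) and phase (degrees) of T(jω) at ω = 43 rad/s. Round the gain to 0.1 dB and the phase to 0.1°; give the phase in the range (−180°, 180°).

21.2 dB, -81.4°

At s = jω = j43:
zero (s+5): 5 + j43 → |·| = √(5²+43²) = √1874 ≈ 43.29, ∠ = arctan(43/5) ≈ 83.37°
quadratic: (j43)² + 9.2·j43 + 400 = -1449 + j395.6 → |·| ≈ 1502, ∠ ≈ 164.73°
|T| = 400 · 43.29 / 1502 ≈ 11.529
Gain = 20 log₁₀(11.529) ≈ 21.24 dB
∠T = 83.37° − 164.73° = -81.36°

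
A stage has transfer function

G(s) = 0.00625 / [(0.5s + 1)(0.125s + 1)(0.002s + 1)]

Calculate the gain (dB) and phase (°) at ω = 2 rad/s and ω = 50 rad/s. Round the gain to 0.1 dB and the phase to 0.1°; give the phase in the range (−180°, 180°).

At ω = 2 rad/s:
pole (1 + j2·0.5) = 1 + j1 → |·| ≈ 1.4142, ∠ ≈ 45.00°
pole (1 + j2·0.125) = 1 + j0.25 → |·| ≈ 1.0308, ∠ ≈ 14.04°
pole (1 + j2·0.002) = 1 + j0.004 → |·| ≈ 1, ∠ ≈ 0.23°
|G| = 0.00625 · 1 / (1.4142 · 1.0308 · 1) ≈ 0.0042874
Gain = 20 log₁₀(0.0042874) ≈ -47.36 dB
∠G = (0°) − (45.00° + 14.04° + 0.23°) = -59.27°

At ω = 50 rad/s:
pole (1 + j50·0.5) = 1 + j25 → |·| ≈ 25.02, ∠ ≈ 87.71°
pole (1 + j50·0.125) = 1 + j6.25 → |·| ≈ 6.3295, ∠ ≈ 80.91°
pole (1 + j50·0.002) = 1 + j0.1 → |·| ≈ 1.005, ∠ ≈ 5.71°
|G| = 0.00625 · 1 / (25.02 · 6.3295 · 1.005) ≈ 3.927e-05
Gain = 20 log₁₀(3.927e-05) ≈ -88.12 dB
∠G = (0°) − (87.71° + 80.91° + 5.71°) = -174.33°

ω = 2: -47.4 dB, -59.3°; ω = 50: -88.1 dB, -174.3°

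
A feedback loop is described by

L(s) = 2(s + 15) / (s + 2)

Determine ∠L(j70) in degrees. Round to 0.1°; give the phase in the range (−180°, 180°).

-10.5°

At s = jω = j70:
zero (s+15): 15 + j70 → |·| = √(15²+70²) = √5125 ≈ 71.589, ∠ = arctan(70/15) ≈ 77.91°
pole (s+2): 2 + j70 → |·| = √(2²+70²) = √4904 ≈ 70.029, ∠ = arctan(70/2) ≈ 88.36°
∠L = 77.91° − 88.36° = -10.45°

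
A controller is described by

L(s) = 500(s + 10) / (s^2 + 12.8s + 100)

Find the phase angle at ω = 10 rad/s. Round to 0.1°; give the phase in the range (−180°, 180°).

At s = jω = j10:
zero (s+10): 10 + j10 → |·| = √(10²+10²) = √200 ≈ 14.142, ∠ = arctan(10/10) ≈ 45.00°
quadratic: (j10)² + 12.8·j10 + 100 = 0 + j128 → |·| ≈ 128, ∠ ≈ 90.00°
∠L = 45.00° − 90.00° = -45.00°

-45.0°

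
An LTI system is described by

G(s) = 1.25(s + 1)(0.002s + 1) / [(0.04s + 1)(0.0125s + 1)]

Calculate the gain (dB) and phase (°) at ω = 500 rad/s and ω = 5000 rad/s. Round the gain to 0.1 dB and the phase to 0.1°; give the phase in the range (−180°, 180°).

At ω = 500 rad/s:
zero (1 + j500·1) = 1 + j500 → |·| ≈ 500, ∠ ≈ 89.89°
zero (1 + j500·0.002) = 1 + j1 → |·| ≈ 1.4142, ∠ ≈ 45.00°
pole (1 + j500·0.04) = 1 + j20 → |·| ≈ 20.025, ∠ ≈ 87.14°
pole (1 + j500·0.0125) = 1 + j6.25 → |·| ≈ 6.3295, ∠ ≈ 80.91°
|G| = 1.25 · 500 · 1.4142 / (20.025 · 6.3295) ≈ 6.9735
Gain = 20 log₁₀(6.9735) ≈ 16.87 dB
∠G = (89.89° + 45.00°) − (87.14° + 80.91°) = -33.16°

At ω = 5000 rad/s:
zero (1 + j5000·1) = 1 + j5000 → |·| ≈ 5000, ∠ ≈ 89.99°
zero (1 + j5000·0.002) = 1 + j10 → |·| ≈ 10.05, ∠ ≈ 84.29°
pole (1 + j5000·0.04) = 1 + j200 → |·| ≈ 200, ∠ ≈ 89.71°
pole (1 + j5000·0.0125) = 1 + j62.5 → |·| ≈ 62.508, ∠ ≈ 89.08°
|G| = 1.25 · 5000 · 10.05 / (200 · 62.508) ≈ 5.0244
Gain = 20 log₁₀(5.0244) ≈ 14.02 dB
∠G = (89.99° + 84.29°) − (89.71° + 89.08°) = -4.51°

ω = 500: 16.9 dB, -33.2°; ω = 5000: 14.0 dB, -4.5°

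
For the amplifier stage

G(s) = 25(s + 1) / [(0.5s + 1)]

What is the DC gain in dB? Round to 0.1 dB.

G(0) = 25 · 1 / 1 = 25
20 log₁₀(25) ≈ 27.96 dB

28.0 dB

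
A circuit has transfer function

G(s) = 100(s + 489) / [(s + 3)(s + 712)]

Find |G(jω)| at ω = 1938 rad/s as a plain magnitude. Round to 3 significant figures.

At s = jω = j1938:
zero (s+489): 489 + j1938 → |·| = √(489²+1938²) = √3994965 ≈ 1998.7, ∠ = arctan(1938/489) ≈ 75.84°
pole (s+3): 3 + j1938 → |·| = √(3²+1938²) = √3755853 ≈ 1938, ∠ = arctan(1938/3) ≈ 89.91°
pole (s+712): 712 + j1938 → |·| = √(712²+1938²) = √4262788 ≈ 2064.7, ∠ = arctan(1938/712) ≈ 69.83°
|G| = 100 · 1998.7 / 4.0014e+06 ≈ 0.04995

0.0500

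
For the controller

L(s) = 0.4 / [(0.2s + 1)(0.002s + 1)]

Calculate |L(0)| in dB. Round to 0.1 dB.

-8.0 dB

L(0) = 0.4 · 1 / 1 = 0.4
20 log₁₀(0.4) ≈ -7.96 dB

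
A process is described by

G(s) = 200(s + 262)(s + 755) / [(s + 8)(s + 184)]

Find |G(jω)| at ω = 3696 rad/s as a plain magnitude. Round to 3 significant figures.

204

At s = jω = j3696:
zero (s+262): 262 + j3696 → |·| = √(262²+3696²) = √13729060 ≈ 3705.3, ∠ = arctan(3696/262) ≈ 85.95°
zero (s+755): 755 + j3696 → |·| = √(755²+3696²) = √14230441 ≈ 3772.3, ∠ = arctan(3696/755) ≈ 78.45°
pole (s+8): 8 + j3696 → |·| = √(8²+3696²) = √13660480 ≈ 3696, ∠ = arctan(3696/8) ≈ 89.88°
pole (s+184): 184 + j3696 → |·| = √(184²+3696²) = √13694272 ≈ 3700.6, ∠ = arctan(3696/184) ≈ 87.15°
|G| = 200 · 1.3978e+07 / 1.3677e+07 ≈ 204.4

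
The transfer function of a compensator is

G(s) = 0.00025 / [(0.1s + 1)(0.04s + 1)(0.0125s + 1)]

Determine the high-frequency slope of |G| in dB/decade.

-60 dB/decade

Each pole contributes −20 dB/decade at high frequency; each zero contributes +20 dB/decade.
Net: 0 zero(s) − 3 pole(s) → -60 dB/decade.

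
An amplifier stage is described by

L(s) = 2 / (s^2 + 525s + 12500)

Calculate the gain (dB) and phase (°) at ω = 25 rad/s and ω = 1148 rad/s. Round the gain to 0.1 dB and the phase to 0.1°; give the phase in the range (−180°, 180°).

ω = 25: -78.9 dB, -47.9°; ω = 1148: -117.1 dB, -155.2°

Substitute s = j25:
Numerator: 2 = 2 + j0
Denominator: (j25)^2 + 525(j25) + 12500 = 11875 + j13125
|N| = √(2² + 0²) ≈ 2, ∠N ≈ 0.00°
|D| = √(11875² + 13125²) ≈ 17700, ∠D ≈ 47.86°
|L| = 2 / 17700 ≈ 0.00011299
Gain = 20 log₁₀(0.00011299) ≈ -78.94 dB
∠L = 0.00° − 47.86° = -47.86°

Substitute s = j1148:
Numerator: 2 = 2 + j0
Denominator: (j1148)^2 + 525(j1148) + 12500 = -1305404 + j602700
|N| = √(2² + 0²) ≈ 2, ∠N ≈ 0.00°
|D| = √(1305404² + 602700²) ≈ 1.4378e+06, ∠D ≈ 155.22°
|L| = 2 / 1.4378e+06 ≈ 1.391e-06
Gain = 20 log₁₀(1.391e-06) ≈ -117.13 dB
∠L = 0.00° − 155.22° = -155.22°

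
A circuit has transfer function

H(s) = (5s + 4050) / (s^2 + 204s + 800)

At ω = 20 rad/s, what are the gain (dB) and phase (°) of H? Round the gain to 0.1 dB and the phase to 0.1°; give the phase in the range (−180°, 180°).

Substitute s = j20:
Numerator: 5(j20) + 4050 = 4050 + j100
Denominator: (j20)^2 + 204(j20) + 800 = 400 + j4080
|N| = √(4050² + 100²) ≈ 4051.2, ∠N ≈ 1.41°
|D| = √(400² + 4080²) ≈ 4099.6, ∠D ≈ 84.40°
|H| = 4051.2 / 4099.6 ≈ 0.98819
Gain = 20 log₁₀(0.98819) ≈ -0.10 dB
∠H = 1.41° − 84.40° = -82.99°

-0.1 dB, -83.0°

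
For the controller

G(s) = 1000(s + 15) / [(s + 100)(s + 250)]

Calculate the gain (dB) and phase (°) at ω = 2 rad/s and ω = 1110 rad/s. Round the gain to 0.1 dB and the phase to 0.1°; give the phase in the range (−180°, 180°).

At s = jω = j2:
zero (s+15): 15 + j2 → |·| = √(15²+2²) = √229 ≈ 15.133, ∠ = arctan(2/15) ≈ 7.59°
pole (s+100): 100 + j2 → |·| = √(100²+2²) = √10004 ≈ 100.02, ∠ = arctan(2/100) ≈ 1.15°
pole (s+250): 250 + j2 → |·| = √(250²+2²) = √62504 ≈ 250.01, ∠ = arctan(2/250) ≈ 0.46°
|G| = 1000 · 15.133 / 25006 ≈ 0.60517
Gain = 20 log₁₀(0.60517) ≈ -4.36 dB
∠G = 7.59° − 1.61° = 5.98°

At s = jω = j1110:
zero (s+15): 15 + j1110 → |·| = √(15²+1110²) = √1232325 ≈ 1110.1, ∠ = arctan(1110/15) ≈ 89.23°
pole (s+100): 100 + j1110 → |·| = √(100²+1110²) = √1242100 ≈ 1114.5, ∠ = arctan(1110/100) ≈ 84.85°
pole (s+250): 250 + j1110 → |·| = √(250²+1110²) = √1294600 ≈ 1137.8, ∠ = arctan(1110/250) ≈ 77.31°
|G| = 1000 · 1110.1 / 1.2681e+06 ≈ 0.8754
Gain = 20 log₁₀(0.8754) ≈ -1.16 dB
∠G = 89.23° − 162.16° = -72.93°

ω = 2: -4.4 dB, 6.0°; ω = 1110: -1.2 dB, -72.9°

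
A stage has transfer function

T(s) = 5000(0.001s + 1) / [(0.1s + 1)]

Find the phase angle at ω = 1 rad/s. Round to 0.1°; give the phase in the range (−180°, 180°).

-5.7°

At ω = 1 rad/s:
zero (1 + j1·0.001) = 1 + j0.001 → |·| ≈ 1, ∠ ≈ 0.06°
pole (1 + j1·0.1) = 1 + j0.1 → |·| ≈ 1.005, ∠ ≈ 5.71°
∠T = (0.06°) − (5.71°) = -5.65°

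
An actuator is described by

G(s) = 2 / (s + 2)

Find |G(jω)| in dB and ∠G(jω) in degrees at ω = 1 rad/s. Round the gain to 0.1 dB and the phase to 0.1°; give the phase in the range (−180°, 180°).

-1.0 dB, -26.6°

At s = jω = j1:
pole (s+2): 2 + j1 → |·| = √(2²+1²) = √5 ≈ 2.2361, ∠ = arctan(1/2) ≈ 26.57°
|G| = 2 / 2.2361 ≈ 0.89441
Gain = 20 log₁₀(0.89441) ≈ -0.97 dB
∠G = 0.00° − 26.57° = -26.57°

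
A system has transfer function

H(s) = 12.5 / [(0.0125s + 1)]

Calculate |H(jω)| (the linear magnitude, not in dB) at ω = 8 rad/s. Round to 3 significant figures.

At ω = 8 rad/s:
pole (1 + j8·0.0125) = 1 + j0.1 → |·| ≈ 1.005, ∠ ≈ 5.71°
|H| = 12.5 · 1 / (1.005) ≈ 12.438

12.4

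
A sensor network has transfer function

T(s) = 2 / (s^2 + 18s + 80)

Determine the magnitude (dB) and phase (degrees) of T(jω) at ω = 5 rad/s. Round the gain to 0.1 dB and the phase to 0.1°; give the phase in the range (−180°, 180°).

Substitute s = j5:
Numerator: 2 = 2 + j0
Denominator: (j5)^2 + 18(j5) + 80 = 55 + j90
|N| = √(2² + 0²) ≈ 2, ∠N ≈ 0.00°
|D| = √(55² + 90²) ≈ 105.48, ∠D ≈ 58.57°
|T| = 2 / 105.48 ≈ 0.018961
Gain = 20 log₁₀(0.018961) ≈ -34.44 dB
∠T = 0.00° − 58.57° = -58.57°

-34.4 dB, -58.6°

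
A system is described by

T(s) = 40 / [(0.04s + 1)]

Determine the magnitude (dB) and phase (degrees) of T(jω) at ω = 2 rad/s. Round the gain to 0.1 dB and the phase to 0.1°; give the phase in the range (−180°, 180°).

At ω = 2 rad/s:
pole (1 + j2·0.04) = 1 + j0.08 → |·| ≈ 1.0032, ∠ ≈ 4.57°
|T| = 40 · 1 / (1.0032) ≈ 39.872
Gain = 20 log₁₀(39.872) ≈ 32.01 dB
∠T = (0°) − (4.57°) = -4.57°

32.0 dB, -4.6°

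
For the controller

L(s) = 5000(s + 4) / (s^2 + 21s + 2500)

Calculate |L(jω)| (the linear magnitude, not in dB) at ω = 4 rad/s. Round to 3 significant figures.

At s = jω = j4:
zero (s+4): 4 + j4 → |·| = √(4²+4²) = √32 ≈ 5.6569, ∠ = arctan(4/4) ≈ 45.00°
quadratic: (j4)² + 21·j4 + 2500 = 2484 + j84 → |·| ≈ 2485.4, ∠ ≈ 1.94°
|L| = 5000 · 5.6569 / 2485.4 ≈ 11.38

11.4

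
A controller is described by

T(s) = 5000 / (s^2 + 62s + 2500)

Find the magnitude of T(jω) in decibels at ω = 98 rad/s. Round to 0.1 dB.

-5.4 dB

At s = jω = j98:
quadratic: (j98)² + 62·j98 + 2500 = -7104 + j6076 → |·| ≈ 9348, ∠ ≈ 139.46°
|T| = 5000 / 9348 ≈ 0.53487
Gain = 20 log₁₀(0.53487) ≈ -5.44 dB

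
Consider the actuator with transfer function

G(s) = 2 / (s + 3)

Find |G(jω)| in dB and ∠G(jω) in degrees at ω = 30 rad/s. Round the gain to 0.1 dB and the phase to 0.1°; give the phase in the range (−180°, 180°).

-23.6 dB, -84.3°

Substitute s = j30:
Numerator: 2 = 2 + j0
Denominator: (j30) + 3 = 3 + j30
|N| = √(2² + 0²) ≈ 2, ∠N ≈ 0.00°
|D| = √(3² + 30²) ≈ 30.15, ∠D ≈ 84.29°
|G| = 2 / 30.15 ≈ 0.066335
Gain = 20 log₁₀(0.066335) ≈ -23.57 dB
∠G = 0.00° − 84.29° = -84.29°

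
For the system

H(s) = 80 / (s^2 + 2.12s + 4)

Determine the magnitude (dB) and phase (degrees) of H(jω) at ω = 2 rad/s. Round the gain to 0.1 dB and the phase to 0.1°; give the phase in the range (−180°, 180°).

At s = jω = j2:
quadratic: (j2)² + 2.12·j2 + 4 = 0 + j4.24 → |·| ≈ 4.24, ∠ ≈ 90.00°
|H| = 80 / 4.24 ≈ 18.868
Gain = 20 log₁₀(18.868) ≈ 25.51 dB
∠H = 0.00° − 90.00° = -90.00°

25.5 dB, -90.0°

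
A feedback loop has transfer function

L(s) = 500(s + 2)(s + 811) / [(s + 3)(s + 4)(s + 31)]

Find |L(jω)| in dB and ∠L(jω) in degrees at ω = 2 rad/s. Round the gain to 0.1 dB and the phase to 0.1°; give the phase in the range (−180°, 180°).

67.2 dB, -18.8°

At s = jω = j2:
zero (s+2): 2 + j2 → |·| = √(2²+2²) = √8 ≈ 2.8284, ∠ = arctan(2/2) ≈ 45.00°
zero (s+811): 811 + j2 → |·| = √(811²+2²) = √657725 ≈ 811, ∠ = arctan(2/811) ≈ 0.14°
pole (s+3): 3 + j2 → |·| = √(3²+2²) = √13 ≈ 3.6056, ∠ = arctan(2/3) ≈ 33.69°
pole (s+4): 4 + j2 → |·| = √(4²+2²) = √20 ≈ 4.4721, ∠ = arctan(2/4) ≈ 26.57°
pole (s+31): 31 + j2 → |·| = √(31²+2²) = √965 ≈ 31.064, ∠ = arctan(2/31) ≈ 3.69°
|L| = 500 · 2293.8 / 500.89 ≈ 2289.7
Gain = 20 log₁₀(2289.7) ≈ 67.20 dB
∠L = 45.14° − 63.95° = -18.81°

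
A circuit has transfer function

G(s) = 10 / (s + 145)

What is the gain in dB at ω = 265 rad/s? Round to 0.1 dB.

Substitute s = j265:
Numerator: 10 = 10 + j0
Denominator: (j265) + 145 = 145 + j265
|N| = √(10² + 0²) ≈ 10, ∠N ≈ 0.00°
|D| = √(145² + 265²) ≈ 302.08, ∠D ≈ 61.31°
|G| = 10 / 302.08 ≈ 0.033104
Gain = 20 log₁₀(0.033104) ≈ -29.60 dB

-29.6 dB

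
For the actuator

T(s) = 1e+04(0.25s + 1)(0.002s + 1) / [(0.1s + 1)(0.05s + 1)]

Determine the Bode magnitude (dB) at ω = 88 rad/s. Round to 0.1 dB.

75.0 dB

At ω = 88 rad/s:
zero (1 + j88·0.25) = 1 + j22 → |·| ≈ 22.023, ∠ ≈ 87.40°
zero (1 + j88·0.002) = 1 + j0.176 → |·| ≈ 1.0154, ∠ ≈ 9.98°
pole (1 + j88·0.1) = 1 + j8.8 → |·| ≈ 8.8566, ∠ ≈ 83.52°
pole (1 + j88·0.05) = 1 + j4.4 → |·| ≈ 4.5122, ∠ ≈ 77.20°
|T| = 1e+04 · 22.023 · 1.0154 / (8.8566 · 4.5122) ≈ 5595.7
Gain = 20 log₁₀(5595.7) ≈ 74.96 dB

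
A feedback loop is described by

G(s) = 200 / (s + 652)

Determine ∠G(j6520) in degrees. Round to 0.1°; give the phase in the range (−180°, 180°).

At s = jω = j6520:
pole (s+652): 652 + j6520 → |·| = √(652²+6520²) = √42935504 ≈ 6552.5, ∠ = arctan(6520/652) ≈ 84.29°
∠G = 0.00° − 84.29° = -84.29°

-84.3°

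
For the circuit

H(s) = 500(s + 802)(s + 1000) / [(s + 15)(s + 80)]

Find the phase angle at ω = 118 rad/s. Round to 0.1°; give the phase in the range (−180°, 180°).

At s = jω = j118:
zero (s+802): 802 + j118 → |·| = √(802²+118²) = √657128 ≈ 810.63, ∠ = arctan(118/802) ≈ 8.37°
zero (s+1000): 1000 + j118 → |·| = √(1000²+118²) = √1013924 ≈ 1006.9, ∠ = arctan(118/1000) ≈ 6.73°
pole (s+15): 15 + j118 → |·| = √(15²+118²) = √14149 ≈ 118.95, ∠ = arctan(118/15) ≈ 82.76°
pole (s+80): 80 + j118 → |·| = √(80²+118²) = √20324 ≈ 142.56, ∠ = arctan(118/80) ≈ 55.86°
∠H = 15.10° − 138.62° = -123.52°

-123.5°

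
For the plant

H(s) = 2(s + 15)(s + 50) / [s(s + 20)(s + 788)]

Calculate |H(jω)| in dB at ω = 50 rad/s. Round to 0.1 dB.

At s = jω = j50:
zero (s+15): 15 + j50 → |·| = √(15²+50²) = √2725 ≈ 52.202, ∠ = arctan(50/15) ≈ 73.30°
zero (s+50): 50 + j50 → |·| = √(50²+50²) = √5000 ≈ 70.711, ∠ = arctan(50/50) ≈ 45.00°
pole (s+20): 20 + j50 → |·| = √(20²+50²) = √2900 ≈ 53.852, ∠ = arctan(50/20) ≈ 68.20°
pole (s+788): 788 + j50 → |·| = √(788²+50²) = √623444 ≈ 789.58, ∠ = arctan(50/788) ≈ 3.63°
pole at origin: |s| = 50, ∠ = 90.00° (in denominator)
|H| = 2 · 3691.3 / 2.126e+06 ≈ 0.0034725
Gain = 20 log₁₀(0.0034725) ≈ -49.19 dB

-49.2 dB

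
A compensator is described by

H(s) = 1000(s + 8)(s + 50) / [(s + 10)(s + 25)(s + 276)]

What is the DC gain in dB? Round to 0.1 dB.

15.3 dB

H(0) = 1000·8·50 / (10·25·276) ≈ 5.7971
20 log₁₀(5.7971) ≈ 15.26 dB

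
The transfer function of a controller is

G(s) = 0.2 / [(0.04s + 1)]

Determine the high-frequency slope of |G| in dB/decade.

Each pole contributes −20 dB/decade at high frequency; each zero contributes +20 dB/decade.
Net: 0 zero(s) − 1 pole(s) → -20 dB/decade.

-20 dB/decade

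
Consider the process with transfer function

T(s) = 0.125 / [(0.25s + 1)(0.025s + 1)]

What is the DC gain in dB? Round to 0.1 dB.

T(0) = 0.125 · 1 / 1 = 0.125
20 log₁₀(0.125) ≈ -18.06 dB

-18.1 dB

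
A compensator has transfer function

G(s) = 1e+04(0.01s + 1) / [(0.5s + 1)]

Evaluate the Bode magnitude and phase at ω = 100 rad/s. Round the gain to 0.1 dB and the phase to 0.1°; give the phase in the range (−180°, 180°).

At ω = 100 rad/s:
zero (1 + j100·0.01) = 1 + j1 → |·| ≈ 1.4142, ∠ ≈ 45.00°
pole (1 + j100·0.5) = 1 + j50 → |·| ≈ 50.01, ∠ ≈ 88.85°
|G| = 1e+04 · 1.4142 / (50.01) ≈ 282.78
Gain = 20 log₁₀(282.78) ≈ 49.03 dB
∠G = (45.00°) − (88.85°) = -43.85°

49.0 dB, -43.9°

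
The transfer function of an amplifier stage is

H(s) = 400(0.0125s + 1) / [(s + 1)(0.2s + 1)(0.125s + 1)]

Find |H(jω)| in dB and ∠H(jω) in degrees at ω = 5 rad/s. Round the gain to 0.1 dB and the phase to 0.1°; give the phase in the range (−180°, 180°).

At ω = 5 rad/s:
zero (1 + j5·0.0125) = 1 + j0.0625 → |·| ≈ 1.002, ∠ ≈ 3.58°
pole (1 + j5·1) = 1 + j5 → |·| ≈ 5.099, ∠ ≈ 78.69°
pole (1 + j5·0.2) = 1 + j1 → |·| ≈ 1.4142, ∠ ≈ 45.00°
pole (1 + j5·0.125) = 1 + j0.625 → |·| ≈ 1.1792, ∠ ≈ 32.01°
|H| = 400 · 1.002 / (5.099 · 1.4142 · 1.1792) ≈ 47.135
Gain = 20 log₁₀(47.135) ≈ 33.47 dB
∠H = (3.58°) − (78.69° + 45.00° + 32.01°) = -152.12°

33.5 dB, -152.1°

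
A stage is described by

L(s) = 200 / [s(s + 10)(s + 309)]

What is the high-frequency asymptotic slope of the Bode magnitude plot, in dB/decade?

Each pole contributes −20 dB/decade at high frequency; each zero contributes +20 dB/decade.
Net: 0 zero(s) − 3 pole(s) → -60 dB/decade.

-60 dB/decade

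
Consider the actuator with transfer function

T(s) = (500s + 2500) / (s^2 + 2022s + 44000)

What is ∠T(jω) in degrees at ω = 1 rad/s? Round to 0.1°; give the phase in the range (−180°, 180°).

8.7°

Substitute s = j1:
Numerator: 500(j1) + 2500 = 2500 + j500
Denominator: (j1)^2 + 2022(j1) + 44000 = 43999 + j2022
|N| = √(2500² + 500²) ≈ 2549.5, ∠N ≈ 11.31°
|D| = √(43999² + 2022²) ≈ 44045, ∠D ≈ 2.63°
∠T = 11.31° − 2.63° = 8.68°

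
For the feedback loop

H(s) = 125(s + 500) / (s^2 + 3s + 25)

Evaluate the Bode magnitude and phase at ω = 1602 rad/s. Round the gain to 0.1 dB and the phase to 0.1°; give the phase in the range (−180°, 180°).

-21.8 dB, -107.2°

At s = jω = j1602:
zero (s+500): 500 + j1602 → |·| = √(500²+1602²) = √2816404 ≈ 1678.2, ∠ = arctan(1602/500) ≈ 72.67°
quadratic: (j1602)² + 3·j1602 + 25 = -2566379 + j4806 → |·| ≈ 2.5664e+06, ∠ ≈ 179.89°
|H| = 125 · 1678.2 / 2.5664e+06 ≈ 0.081739
Gain = 20 log₁₀(0.081739) ≈ -21.75 dB
∠H = 72.67° − 179.89° = -107.22°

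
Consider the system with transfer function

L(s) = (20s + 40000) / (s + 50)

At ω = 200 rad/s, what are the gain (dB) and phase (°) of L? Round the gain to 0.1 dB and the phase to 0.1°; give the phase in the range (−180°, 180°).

Substitute s = j200:
Numerator: 20(j200) + 40000 = 40000 + j4000
Denominator: (j200) + 50 = 50 + j200
|N| = √(40000² + 4000²) ≈ 40200, ∠N ≈ 5.71°
|D| = √(50² + 200²) ≈ 206.16, ∠D ≈ 75.96°
|L| = 40200 / 206.16 ≈ 194.99
Gain = 20 log₁₀(194.99) ≈ 45.80 dB
∠L = 5.71° − 75.96° = -70.25°

45.8 dB, -70.3°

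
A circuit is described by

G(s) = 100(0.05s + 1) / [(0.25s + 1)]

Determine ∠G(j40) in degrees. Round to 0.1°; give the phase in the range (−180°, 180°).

At ω = 40 rad/s:
zero (1 + j40·0.05) = 1 + j2 → |·| ≈ 2.2361, ∠ ≈ 63.43°
pole (1 + j40·0.25) = 1 + j10 → |·| ≈ 10.05, ∠ ≈ 84.29°
∠G = (63.43°) − (84.29°) = -20.86°

-20.9°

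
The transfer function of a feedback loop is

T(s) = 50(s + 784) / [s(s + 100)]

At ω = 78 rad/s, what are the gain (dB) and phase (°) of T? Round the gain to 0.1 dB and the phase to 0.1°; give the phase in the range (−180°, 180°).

At s = jω = j78:
zero (s+784): 784 + j78 → |·| = √(784²+78²) = √620740 ≈ 787.87, ∠ = arctan(78/784) ≈ 5.68°
pole (s+100): 100 + j78 → |·| = √(100²+78²) = √16084 ≈ 126.82, ∠ = arctan(78/100) ≈ 37.95°
pole at origin: |s| = 78, ∠ = 90.00° (in denominator)
|T| = 50 · 787.87 / 9892 ≈ 3.9824
Gain = 20 log₁₀(3.9824) ≈ 12.00 dB
∠T = 5.68° − 127.95° = -122.27°

12.0 dB, -122.3°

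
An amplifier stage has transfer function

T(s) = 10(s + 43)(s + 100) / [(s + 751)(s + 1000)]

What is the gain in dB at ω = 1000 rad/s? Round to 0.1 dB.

15.1 dB

At s = jω = j1000:
zero (s+43): 43 + j1000 → |·| = √(43²+1000²) = √1001849 ≈ 1000.9, ∠ = arctan(1000/43) ≈ 87.54°
zero (s+100): 100 + j1000 → |·| = √(100²+1000²) = √1010000 ≈ 1005, ∠ = arctan(1000/100) ≈ 84.29°
pole (s+751): 751 + j1000 → |·| = √(751²+1000²) = √1564001 ≈ 1250.6, ∠ = arctan(1000/751) ≈ 53.09°
pole (s+1000): 1000 + j1000 → |·| = √(1000²+1000²) = √2000000 ≈ 1414.2, ∠ = arctan(1000/1000) ≈ 45.00°
|T| = 10 · 1.0059e+06 / 1.7686e+06 ≈ 5.6875
Gain = 20 log₁₀(5.6875) ≈ 15.10 dB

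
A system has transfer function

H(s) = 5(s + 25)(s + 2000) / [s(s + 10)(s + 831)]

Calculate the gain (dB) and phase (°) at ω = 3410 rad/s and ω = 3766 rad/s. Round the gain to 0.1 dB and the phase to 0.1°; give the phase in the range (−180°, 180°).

At s = jω = j3410:
zero (s+25): 25 + j3410 → |·| = √(25²+3410²) = √11628725 ≈ 3410.1, ∠ = arctan(3410/25) ≈ 89.58°
zero (s+2000): 2000 + j3410 → |·| = √(2000²+3410²) = √15628100 ≈ 3953.2, ∠ = arctan(3410/2000) ≈ 59.61°
pole (s+10): 10 + j3410 → |·| = √(10²+3410²) = √11628200 ≈ 3410, ∠ = arctan(3410/10) ≈ 89.83°
pole (s+831): 831 + j3410 → |·| = √(831²+3410²) = √12318661 ≈ 3509.8, ∠ = arctan(3410/831) ≈ 76.30°
pole at origin: |s| = 3410, ∠ = 90.00° (in denominator)
|H| = 5 · 1.3481e+07 / 4.0812e+10 ≈ 0.0016516
Gain = 20 log₁₀(0.0016516) ≈ -55.64 dB
∠H = 149.19° − 256.13° = -106.94°

At s = jω = j3766:
zero (s+25): 25 + j3766 → |·| = √(25²+3766²) = √14183381 ≈ 3766.1, ∠ = arctan(3766/25) ≈ 89.62°
zero (s+2000): 2000 + j3766 → |·| = √(2000²+3766²) = √18182756 ≈ 4264.1, ∠ = arctan(3766/2000) ≈ 62.03°
pole (s+10): 10 + j3766 → |·| = √(10²+3766²) = √14182856 ≈ 3766, ∠ = arctan(3766/10) ≈ 89.85°
pole (s+831): 831 + j3766 → |·| = √(831²+3766²) = √14873317 ≈ 3856.6, ∠ = arctan(3766/831) ≈ 77.56°
pole at origin: |s| = 3766, ∠ = 90.00° (in denominator)
|H| = 5 · 1.6059e+07 / 5.4697e+10 ≈ 0.001468
Gain = 20 log₁₀(0.001468) ≈ -56.67 dB
∠H = 151.65° − 257.41° = -105.76°

ω = 3410: -55.6 dB, -106.9°; ω = 3766: -56.7 dB, -105.8°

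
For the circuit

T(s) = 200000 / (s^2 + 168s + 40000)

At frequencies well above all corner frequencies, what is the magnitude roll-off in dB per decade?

Each pole contributes −20 dB/decade at high frequency; each zero contributes +20 dB/decade.
Net: 0 zero(s) − 2 pole(s) → -40 dB/decade.

-40 dB/decade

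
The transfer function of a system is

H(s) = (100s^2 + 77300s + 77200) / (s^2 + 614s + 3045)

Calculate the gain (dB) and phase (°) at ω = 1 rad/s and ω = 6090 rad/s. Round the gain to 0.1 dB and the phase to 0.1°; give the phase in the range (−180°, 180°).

ω = 1: 30.9 dB, 33.7°; ω = 6090: 40.0 dB, -1.5°

Substitute s = j1:
Numerator: 100(j1)^2 + 77300(j1) + 77200 = 77100 + j77300
Denominator: (j1)^2 + 614(j1) + 3045 = 3044 + j614
|N| = √(77100² + 77300²) ≈ 1.0918e+05, ∠N ≈ 45.07°
|D| = √(3044² + 614²) ≈ 3105.3, ∠D ≈ 11.40°
|H| = 1.0918e+05 / 3105.3 ≈ 35.159
Gain = 20 log₁₀(35.159) ≈ 30.92 dB
∠H = 45.07° − 11.40° = 33.67°

Substitute s = j6090:
Numerator: 100(j6090)^2 + 77300(j6090) + 77200 = -3708732800 + j470757000
Denominator: (j6090)^2 + 614(j6090) + 3045 = -37085055 + j3739260
|N| = √(3708732800² + 470757000²) ≈ 3.7385e+09, ∠N ≈ 172.77°
|D| = √(37085055² + 3739260²) ≈ 3.7273e+07, ∠D ≈ 174.24°
|H| = 3.7385e+09 / 3.7273e+07 ≈ 100.3
Gain = 20 log₁₀(100.3) ≈ 40.03 dB
∠H = 172.77° − 174.24° = -1.47°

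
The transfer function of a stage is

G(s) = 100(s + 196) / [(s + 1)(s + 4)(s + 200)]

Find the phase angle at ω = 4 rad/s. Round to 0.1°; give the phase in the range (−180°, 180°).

At s = jω = j4:
zero (s+196): 196 + j4 → |·| = √(196²+4²) = √38432 ≈ 196.04, ∠ = arctan(4/196) ≈ 1.17°
pole (s+1): 1 + j4 → |·| = √(1²+4²) = √17 ≈ 4.1231, ∠ = arctan(4/1) ≈ 75.96°
pole (s+4): 4 + j4 → |·| = √(4²+4²) = √32 ≈ 5.6569, ∠ = arctan(4/4) ≈ 45.00°
pole (s+200): 200 + j4 → |·| = √(200²+4²) = √40016 ≈ 200.04, ∠ = arctan(4/200) ≈ 1.15°
∠G = 1.17° − 122.11° = -120.94°

-120.9°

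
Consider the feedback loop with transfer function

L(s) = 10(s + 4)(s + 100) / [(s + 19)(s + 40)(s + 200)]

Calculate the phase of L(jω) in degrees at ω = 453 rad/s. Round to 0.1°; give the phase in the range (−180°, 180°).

-71.7°

At s = jω = j453:
zero (s+4): 4 + j453 → |·| = √(4²+453²) = √205225 ≈ 453.02, ∠ = arctan(453/4) ≈ 89.49°
zero (s+100): 100 + j453 → |·| = √(100²+453²) = √215209 ≈ 463.91, ∠ = arctan(453/100) ≈ 77.55°
pole (s+19): 19 + j453 → |·| = √(19²+453²) = √205570 ≈ 453.4, ∠ = arctan(453/19) ≈ 87.60°
pole (s+40): 40 + j453 → |·| = √(40²+453²) = √206809 ≈ 454.76, ∠ = arctan(453/40) ≈ 84.95°
pole (s+200): 200 + j453 → |·| = √(200²+453²) = √245209 ≈ 495.19, ∠ = arctan(453/200) ≈ 66.18°
∠L = 167.04° − 238.73° = -71.69°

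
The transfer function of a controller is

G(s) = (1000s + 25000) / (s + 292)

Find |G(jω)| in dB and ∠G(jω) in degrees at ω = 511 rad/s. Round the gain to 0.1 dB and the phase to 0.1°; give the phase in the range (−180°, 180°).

58.8 dB, 26.9°

Substitute s = j511:
Numerator: 1000(j511) + 25000 = 25000 + j511000
Denominator: (j511) + 292 = 292 + j511
|N| = √(25000² + 511000²) ≈ 5.1161e+05, ∠N ≈ 87.20°
|D| = √(292² + 511²) ≈ 588.54, ∠D ≈ 60.26°
|G| = 5.1161e+05 / 588.54 ≈ 869.29
Gain = 20 log₁₀(869.29) ≈ 58.78 dB
∠G = 87.20° − 60.26° = 26.94°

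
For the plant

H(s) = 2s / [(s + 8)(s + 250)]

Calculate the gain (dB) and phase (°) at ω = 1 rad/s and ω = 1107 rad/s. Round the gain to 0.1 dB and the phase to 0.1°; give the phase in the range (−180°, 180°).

At s = jω = j1:
zero at origin: s = j1 → |·| = 1, ∠ = 90.00°
pole (s+8): 8 + j1 → |·| = √(8²+1²) = √65 ≈ 8.0623, ∠ = arctan(1/8) ≈ 7.13°
pole (s+250): 250 + j1 → |·| = √(250²+1²) = √62501 ≈ 250, ∠ = arctan(1/250) ≈ 0.23°
|H| = 2 · 1 / 2015.6 ≈ 0.00099226
Gain = 20 log₁₀(0.00099226) ≈ -60.07 dB
∠H = 90.00° − 7.36° = 82.64°

At s = jω = j1107:
zero at origin: s = j1107 → |·| = 1107, ∠ = 90.00°
pole (s+8): 8 + j1107 → |·| = √(8²+1107²) = √1225513 ≈ 1107, ∠ = arctan(1107/8) ≈ 89.59°
pole (s+250): 250 + j1107 → |·| = √(250²+1107²) = √1287949 ≈ 1134.9, ∠ = arctan(1107/250) ≈ 77.27°
|H| = 2 · 1107 / 1.2563e+06 ≈ 0.0017623
Gain = 20 log₁₀(0.0017623) ≈ -55.08 dB
∠H = 90.00° − 166.86° = -76.86°

ω = 1: -60.1 dB, 82.6°; ω = 1107: -55.1 dB, -76.9°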